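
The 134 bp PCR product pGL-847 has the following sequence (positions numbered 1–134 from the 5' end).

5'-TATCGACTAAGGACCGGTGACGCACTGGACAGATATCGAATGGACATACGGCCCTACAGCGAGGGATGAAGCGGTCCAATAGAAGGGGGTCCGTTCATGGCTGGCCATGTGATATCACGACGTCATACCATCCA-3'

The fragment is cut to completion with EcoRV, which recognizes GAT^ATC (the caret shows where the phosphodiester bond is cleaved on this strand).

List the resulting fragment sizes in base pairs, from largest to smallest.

EcoRV sites (GATATC) start at positions 32, 111.
EcoRV cuts after base 3 of each site, so after positions 34, 113.
Linear molecule, 2 cuts → 3 fragments:
  1–34 → 34 bp
  35–113 → 79 bp
  114–134 → 21 bp
Sorted largest to smallest: 79, 34, 21 bp.

79, 34, 21 bp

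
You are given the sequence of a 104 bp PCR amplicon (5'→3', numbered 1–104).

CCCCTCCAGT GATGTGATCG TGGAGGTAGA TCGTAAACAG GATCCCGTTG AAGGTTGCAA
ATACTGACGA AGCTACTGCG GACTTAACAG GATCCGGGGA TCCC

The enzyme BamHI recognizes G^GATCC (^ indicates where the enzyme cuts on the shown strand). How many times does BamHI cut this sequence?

GGATCC occurs starting at positions 40, 90, 98.
BamHI cuts at 3 sites.

3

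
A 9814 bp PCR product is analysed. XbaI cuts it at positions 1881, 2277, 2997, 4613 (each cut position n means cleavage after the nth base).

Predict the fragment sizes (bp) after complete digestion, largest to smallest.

5201, 1881, 1616, 720, 396 bp

Linear molecule, 4 cuts → 5 fragments:
  1881 − 0 = 1881 bp
  2277 − 1881 = 396 bp
  2997 − 2277 = 720 bp
  4613 − 2997 = 1616 bp
  9814 − 4613 = 5201 bp
Sorted largest to smallest: 5201, 1881, 1616, 720, 396 bp.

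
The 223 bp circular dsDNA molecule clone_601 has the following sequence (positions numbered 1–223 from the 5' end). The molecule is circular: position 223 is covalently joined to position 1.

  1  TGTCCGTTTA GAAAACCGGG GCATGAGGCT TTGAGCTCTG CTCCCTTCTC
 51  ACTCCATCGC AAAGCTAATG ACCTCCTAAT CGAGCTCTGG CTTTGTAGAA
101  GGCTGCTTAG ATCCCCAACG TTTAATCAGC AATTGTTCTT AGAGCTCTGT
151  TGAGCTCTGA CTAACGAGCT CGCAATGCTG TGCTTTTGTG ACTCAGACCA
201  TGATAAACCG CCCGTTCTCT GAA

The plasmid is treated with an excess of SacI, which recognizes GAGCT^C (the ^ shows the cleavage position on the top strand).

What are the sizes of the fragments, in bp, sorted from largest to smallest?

90, 60, 49, 14, 10 bp

SacI sites (GAGCTC) start at positions 33, 82, 142, 152, 166.
SacI cuts after base 5 of each site (before the last base), so after positions 37, 86, 146, 156, 170.
Circular molecule, 5 cuts → 5 fragments:
  38–86 → 49 bp
  87–146 → 60 bp
  147–156 → 10 bp
  157–170 → 14 bp
  171–223 then 1–37 → 53 + 37 = 90 bp
Sorted largest to smallest: 90, 60, 49, 14, 10 bp.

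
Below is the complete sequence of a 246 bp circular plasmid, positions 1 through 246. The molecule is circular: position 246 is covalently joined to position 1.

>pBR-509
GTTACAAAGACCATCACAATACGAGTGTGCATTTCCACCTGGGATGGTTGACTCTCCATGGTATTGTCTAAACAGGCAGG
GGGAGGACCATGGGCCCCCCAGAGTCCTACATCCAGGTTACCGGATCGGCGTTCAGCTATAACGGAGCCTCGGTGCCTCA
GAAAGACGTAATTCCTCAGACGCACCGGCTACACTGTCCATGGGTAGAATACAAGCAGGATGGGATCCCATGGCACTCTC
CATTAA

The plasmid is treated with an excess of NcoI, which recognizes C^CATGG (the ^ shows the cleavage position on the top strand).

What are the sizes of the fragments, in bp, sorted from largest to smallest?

110, 74, 32, 30 bp

NcoI sites (CCATGG) start at positions 56, 88, 198, 228.
NcoI cuts after the first base of each site, so after positions 56, 88, 198, 228.
Circular molecule, 4 cuts → 4 fragments:
  57–88 → 32 bp
  89–198 → 110 bp
  199–228 → 30 bp
  229–246 then 1–56 → 18 + 56 = 74 bp
Sorted largest to smallest: 110, 74, 32, 30 bp.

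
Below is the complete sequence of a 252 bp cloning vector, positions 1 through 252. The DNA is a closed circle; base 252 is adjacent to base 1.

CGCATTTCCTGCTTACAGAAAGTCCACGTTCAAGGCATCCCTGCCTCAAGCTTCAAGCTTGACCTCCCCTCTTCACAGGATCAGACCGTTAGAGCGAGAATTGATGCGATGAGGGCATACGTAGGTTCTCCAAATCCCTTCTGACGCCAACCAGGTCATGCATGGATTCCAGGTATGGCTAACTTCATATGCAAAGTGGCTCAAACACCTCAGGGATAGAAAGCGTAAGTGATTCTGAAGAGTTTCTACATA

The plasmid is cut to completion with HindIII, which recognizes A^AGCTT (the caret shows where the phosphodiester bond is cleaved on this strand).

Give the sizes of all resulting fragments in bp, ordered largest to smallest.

245, 7 bp

HindIII sites (AAGCTT) start at positions 48, 55.
HindIII cuts after the first base of each site, so after positions 48, 55.
Circular molecule, 2 cuts → 2 fragments:
  49–55 → 7 bp
  56–252 then 1–48 → 197 + 48 = 245 bp
Sorted largest to smallest: 245, 7 bp.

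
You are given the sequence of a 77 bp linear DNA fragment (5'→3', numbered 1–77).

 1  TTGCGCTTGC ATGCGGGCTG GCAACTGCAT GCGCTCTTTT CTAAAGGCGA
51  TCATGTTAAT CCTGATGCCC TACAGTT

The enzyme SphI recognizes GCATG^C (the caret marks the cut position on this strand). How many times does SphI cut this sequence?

2

GCATGC occurs starting at positions 9, 27.
SphI cuts at 2 sites.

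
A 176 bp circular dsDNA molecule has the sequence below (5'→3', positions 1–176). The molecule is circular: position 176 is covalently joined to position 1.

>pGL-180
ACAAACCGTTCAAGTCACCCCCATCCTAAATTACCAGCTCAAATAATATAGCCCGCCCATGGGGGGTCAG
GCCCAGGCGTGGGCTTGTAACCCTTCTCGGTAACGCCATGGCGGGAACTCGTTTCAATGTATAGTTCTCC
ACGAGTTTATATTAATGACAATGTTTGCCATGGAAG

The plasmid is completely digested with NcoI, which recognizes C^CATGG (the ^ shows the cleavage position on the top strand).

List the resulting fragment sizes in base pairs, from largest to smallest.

65, 62, 49 bp

NcoI sites (CCATGG) start at positions 57, 106, 168.
NcoI cuts after the first base of each site, so after positions 57, 106, 168.
Circular molecule, 3 cuts → 3 fragments:
  58–106 → 49 bp
  107–168 → 62 bp
  169–176 then 1–57 → 8 + 57 = 65 bp
Sorted largest to smallest: 65, 62, 49 bp.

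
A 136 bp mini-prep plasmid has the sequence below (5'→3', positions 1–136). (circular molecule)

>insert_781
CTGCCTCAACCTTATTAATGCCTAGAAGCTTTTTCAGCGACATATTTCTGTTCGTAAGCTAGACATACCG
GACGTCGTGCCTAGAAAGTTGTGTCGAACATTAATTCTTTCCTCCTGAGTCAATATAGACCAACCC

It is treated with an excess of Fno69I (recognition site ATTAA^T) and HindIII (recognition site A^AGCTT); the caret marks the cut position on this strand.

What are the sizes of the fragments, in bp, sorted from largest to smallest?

78, 50, 8 bp

Fno69I sites (ATTAAT) start at positions 14, 100.
Fno69I cuts after base 5 of each site (before the last base), so after positions 18, 104.
The HindIII site (AAGCTT) starts at position 26.
HindIII cuts after the first base of each site, so after position 26.
Combined cut positions: 18, 26, 104.
Circular molecule, 3 cuts → 3 fragments:
  19–26 → 8 bp
  27–104 → 78 bp
  105–136 then 1–18 → 32 + 18 = 50 bp
Sorted largest to smallest: 78, 50, 8 bp.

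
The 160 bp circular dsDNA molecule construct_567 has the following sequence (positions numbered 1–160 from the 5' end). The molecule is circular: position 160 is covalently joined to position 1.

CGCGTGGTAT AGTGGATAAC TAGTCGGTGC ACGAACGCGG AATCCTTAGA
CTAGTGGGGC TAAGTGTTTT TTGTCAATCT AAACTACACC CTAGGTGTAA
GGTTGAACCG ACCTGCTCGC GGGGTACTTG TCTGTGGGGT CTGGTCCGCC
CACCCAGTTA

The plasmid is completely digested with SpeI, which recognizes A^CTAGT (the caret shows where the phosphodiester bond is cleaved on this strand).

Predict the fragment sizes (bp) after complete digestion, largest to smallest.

129, 31 bp

SpeI sites (ACTAGT) start at positions 19, 50.
SpeI cuts after the first base of each site, so after positions 19, 50.
Circular molecule, 2 cuts → 2 fragments:
  20–50 → 31 bp
  51–160 then 1–19 → 110 + 19 = 129 bp
Sorted largest to smallest: 129, 31 bp.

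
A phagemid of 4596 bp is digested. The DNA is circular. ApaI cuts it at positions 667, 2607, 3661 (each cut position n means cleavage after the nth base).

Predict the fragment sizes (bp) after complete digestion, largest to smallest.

1940, 1602, 1054 bp

Circular molecule, 3 cuts → 3 fragments:
  2607 − 667 = 1940 bp
  3661 − 2607 = 1054 bp
  wrap: 4596 − 3661 + 667 = 1602 bp
Sorted largest to smallest: 1940, 1602, 1054 bp.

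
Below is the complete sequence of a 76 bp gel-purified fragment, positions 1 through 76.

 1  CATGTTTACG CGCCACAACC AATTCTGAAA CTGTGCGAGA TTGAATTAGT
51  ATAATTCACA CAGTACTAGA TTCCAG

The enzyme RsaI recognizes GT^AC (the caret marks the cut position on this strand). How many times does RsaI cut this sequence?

1

GTAC occurs starting at position 63.
RsaI cuts at 1 site.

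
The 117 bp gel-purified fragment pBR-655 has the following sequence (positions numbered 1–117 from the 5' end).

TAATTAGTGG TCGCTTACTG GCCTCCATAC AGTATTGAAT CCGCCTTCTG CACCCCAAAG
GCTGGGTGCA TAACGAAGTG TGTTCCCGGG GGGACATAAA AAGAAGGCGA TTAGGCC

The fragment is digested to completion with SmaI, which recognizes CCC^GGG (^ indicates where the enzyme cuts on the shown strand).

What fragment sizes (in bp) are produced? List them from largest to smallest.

87, 30 bp

The SmaI site (CCCGGG) starts at position 85.
SmaI cuts after base 3 of each site, so after position 87.
Linear molecule, 1 cut → 2 fragments:
  1–87 → 87 bp
  88–117 → 30 bp
Sorted largest to smallest: 87, 30 bp.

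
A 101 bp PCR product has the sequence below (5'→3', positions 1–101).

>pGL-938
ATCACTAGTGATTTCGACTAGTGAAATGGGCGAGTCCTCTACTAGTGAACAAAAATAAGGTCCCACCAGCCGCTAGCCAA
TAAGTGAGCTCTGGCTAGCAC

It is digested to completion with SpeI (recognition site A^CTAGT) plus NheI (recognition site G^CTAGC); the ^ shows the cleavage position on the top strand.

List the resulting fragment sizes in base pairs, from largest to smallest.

31, 24, 22, 13, 7, 4 bp

SpeI sites (ACTAGT) start at positions 4, 17, 41.
SpeI cuts after the first base of each site, so after positions 4, 17, 41.
NheI sites (GCTAGC) start at positions 72, 94.
NheI cuts after the first base of each site, so after positions 72, 94.
Combined cut positions: 4, 17, 41, 72, 94.
Linear molecule, 5 cuts → 6 fragments:
  1–4 → 4 bp
  5–17 → 13 bp
  18–41 → 24 bp
  42–72 → 31 bp
  73–94 → 22 bp
  95–101 → 7 bp
Sorted largest to smallest: 31, 24, 22, 13, 7, 4 bp.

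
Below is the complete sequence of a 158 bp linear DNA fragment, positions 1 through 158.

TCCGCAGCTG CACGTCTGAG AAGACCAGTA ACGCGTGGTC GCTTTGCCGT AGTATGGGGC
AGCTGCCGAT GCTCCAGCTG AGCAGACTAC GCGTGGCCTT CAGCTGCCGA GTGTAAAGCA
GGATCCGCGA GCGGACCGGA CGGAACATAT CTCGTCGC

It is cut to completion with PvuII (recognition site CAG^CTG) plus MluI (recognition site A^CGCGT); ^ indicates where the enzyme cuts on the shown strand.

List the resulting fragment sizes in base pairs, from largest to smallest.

55, 31, 24, 15, 14, 12, 7 bp

PvuII sites (CAGCTG) start at positions 5, 60, 75, 101.
PvuII cuts after base 3 of each site, so after positions 7, 62, 77, 103.
MluI sites (ACGCGT) start at positions 31, 89.
MluI cuts after the first base of each site, so after positions 31, 89.
Combined cut positions: 7, 31, 62, 77, 89, 103.
Linear molecule, 6 cuts → 7 fragments:
  1–7 → 7 bp
  8–31 → 24 bp
  32–62 → 31 bp
  63–77 → 15 bp
  78–89 → 12 bp
  90–103 → 14 bp
  104–158 → 55 bp
Sorted largest to smallest: 55, 31, 24, 15, 14, 12, 7 bp.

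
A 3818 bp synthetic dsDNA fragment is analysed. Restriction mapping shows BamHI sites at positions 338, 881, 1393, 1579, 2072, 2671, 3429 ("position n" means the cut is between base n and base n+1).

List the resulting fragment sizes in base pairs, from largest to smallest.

Linear molecule, 7 cuts → 8 fragments:
  338 − 0 = 338 bp
  881 − 338 = 543 bp
  1393 − 881 = 512 bp
  1579 − 1393 = 186 bp
  2072 − 1579 = 493 bp
  2671 − 2072 = 599 bp
  3429 − 2671 = 758 bp
  3818 − 3429 = 389 bp
Sorted largest to smallest: 758, 599, 543, 512, 493, 389, 338, 186 bp.

758, 599, 543, 512, 493, 389, 338, 186 bp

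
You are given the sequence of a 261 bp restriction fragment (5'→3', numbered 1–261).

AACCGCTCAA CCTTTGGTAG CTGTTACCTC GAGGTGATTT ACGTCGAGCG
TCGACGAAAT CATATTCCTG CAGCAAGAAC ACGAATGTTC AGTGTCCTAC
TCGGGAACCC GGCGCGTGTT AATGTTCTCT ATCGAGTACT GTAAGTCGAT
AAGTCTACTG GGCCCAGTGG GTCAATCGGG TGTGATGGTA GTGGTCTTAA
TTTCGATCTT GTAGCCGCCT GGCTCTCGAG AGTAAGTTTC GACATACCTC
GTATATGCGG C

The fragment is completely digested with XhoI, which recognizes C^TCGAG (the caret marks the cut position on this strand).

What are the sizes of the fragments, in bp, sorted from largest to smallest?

XhoI sites (CTCGAG) start at positions 28, 225.
XhoI cuts after the first base of each site, so after positions 28, 225.
Linear molecule, 2 cuts → 3 fragments:
  1–28 → 28 bp
  29–225 → 197 bp
  226–261 → 36 bp
Sorted largest to smallest: 197, 36, 28 bp.

197, 36, 28 bp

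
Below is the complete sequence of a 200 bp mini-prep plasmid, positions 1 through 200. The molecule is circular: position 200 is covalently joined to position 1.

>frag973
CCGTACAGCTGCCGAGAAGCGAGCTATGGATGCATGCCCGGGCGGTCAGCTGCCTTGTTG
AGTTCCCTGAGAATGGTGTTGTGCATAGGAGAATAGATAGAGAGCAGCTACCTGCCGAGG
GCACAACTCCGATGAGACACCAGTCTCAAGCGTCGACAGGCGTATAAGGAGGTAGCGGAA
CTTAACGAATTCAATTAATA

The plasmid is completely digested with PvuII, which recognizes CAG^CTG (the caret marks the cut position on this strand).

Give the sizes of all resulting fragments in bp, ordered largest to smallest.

PvuII sites (CAGCTG) start at positions 6, 47.
PvuII cuts after base 3 of each site, so after positions 8, 49.
Circular molecule, 2 cuts → 2 fragments:
  9–49 → 41 bp
  50–200 then 1–8 → 151 + 8 = 159 bp
Sorted largest to smallest: 159, 41 bp.

159, 41 bp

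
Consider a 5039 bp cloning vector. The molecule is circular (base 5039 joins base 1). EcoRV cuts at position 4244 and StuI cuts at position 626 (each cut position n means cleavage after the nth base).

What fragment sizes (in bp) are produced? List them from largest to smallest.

3618, 1421 bp

Combined cut positions (sorted): 626, 4244.
Circular molecule, 2 cuts → 2 fragments:
  4244 − 626 = 3618 bp
  wrap: 5039 − 4244 + 626 = 1421 bp
Sorted largest to smallest: 3618, 1421 bp.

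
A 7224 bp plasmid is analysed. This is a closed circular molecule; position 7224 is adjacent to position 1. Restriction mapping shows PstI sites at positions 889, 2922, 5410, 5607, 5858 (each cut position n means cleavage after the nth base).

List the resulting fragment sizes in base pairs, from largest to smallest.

Circular molecule, 5 cuts → 5 fragments:
  2922 − 889 = 2033 bp
  5410 − 2922 = 2488 bp
  5607 − 5410 = 197 bp
  5858 − 5607 = 251 bp
  wrap: 7224 − 5858 + 889 = 2255 bp
Sorted largest to smallest: 2488, 2255, 2033, 251, 197 bp.

2488, 2255, 2033, 251, 197 bp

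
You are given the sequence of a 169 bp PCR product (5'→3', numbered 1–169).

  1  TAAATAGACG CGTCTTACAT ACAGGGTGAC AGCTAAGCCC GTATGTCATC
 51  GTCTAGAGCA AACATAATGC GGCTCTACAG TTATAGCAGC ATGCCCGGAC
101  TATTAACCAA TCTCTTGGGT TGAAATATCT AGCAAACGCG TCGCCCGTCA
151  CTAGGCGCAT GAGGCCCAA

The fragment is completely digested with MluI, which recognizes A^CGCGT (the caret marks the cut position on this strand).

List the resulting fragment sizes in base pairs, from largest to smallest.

MluI sites (ACGCGT) start at positions 8, 136.
MluI cuts after the first base of each site, so after positions 8, 136.
Linear molecule, 2 cuts → 3 fragments:
  1–8 → 8 bp
  9–136 → 128 bp
  137–169 → 33 bp
Sorted largest to smallest: 128, 33, 8 bp.

128, 33, 8 bp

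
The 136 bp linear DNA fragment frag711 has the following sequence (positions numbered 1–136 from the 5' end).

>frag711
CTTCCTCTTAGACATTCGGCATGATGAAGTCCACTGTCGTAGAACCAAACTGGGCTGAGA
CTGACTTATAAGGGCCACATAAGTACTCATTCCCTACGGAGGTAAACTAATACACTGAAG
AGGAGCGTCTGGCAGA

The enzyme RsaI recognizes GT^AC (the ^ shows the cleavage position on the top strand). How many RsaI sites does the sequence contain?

1

GTAC occurs starting at position 83.
RsaI cuts at 1 site.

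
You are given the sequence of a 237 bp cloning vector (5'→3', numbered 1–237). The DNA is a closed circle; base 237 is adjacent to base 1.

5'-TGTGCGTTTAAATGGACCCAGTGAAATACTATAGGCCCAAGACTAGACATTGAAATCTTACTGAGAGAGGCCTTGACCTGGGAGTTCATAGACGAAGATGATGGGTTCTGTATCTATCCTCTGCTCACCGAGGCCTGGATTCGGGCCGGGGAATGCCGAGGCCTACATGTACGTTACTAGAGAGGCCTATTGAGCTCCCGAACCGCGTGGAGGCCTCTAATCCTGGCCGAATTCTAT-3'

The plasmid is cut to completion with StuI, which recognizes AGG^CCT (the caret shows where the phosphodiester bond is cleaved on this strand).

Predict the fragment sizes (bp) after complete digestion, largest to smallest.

StuI sites (AGGCCT) start at positions 68, 131, 159, 183, 211.
StuI cuts after base 3 of each site, so after positions 70, 133, 161, 185, 213.
Circular molecule, 5 cuts → 5 fragments:
  71–133 → 63 bp
  134–161 → 28 bp
  162–185 → 24 bp
  186–213 → 28 bp
  214–237 then 1–70 → 24 + 70 = 94 bp
Sorted largest to smallest: 94, 63, 28, 28, 24 bp.

94, 63, 28, 28, 24 bp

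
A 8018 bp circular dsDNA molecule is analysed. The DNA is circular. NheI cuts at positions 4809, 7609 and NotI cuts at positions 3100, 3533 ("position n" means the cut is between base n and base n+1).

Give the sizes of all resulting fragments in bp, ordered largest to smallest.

3509, 2800, 1276, 433 bp

Combined cut positions (sorted): 3100, 3533, 4809, 7609.
Circular molecule, 4 cuts → 4 fragments:
  3533 − 3100 = 433 bp
  4809 − 3533 = 1276 bp
  7609 − 4809 = 2800 bp
  wrap: 8018 − 7609 + 3100 = 3509 bp
Sorted largest to smallest: 3509, 2800, 1276, 433 bp.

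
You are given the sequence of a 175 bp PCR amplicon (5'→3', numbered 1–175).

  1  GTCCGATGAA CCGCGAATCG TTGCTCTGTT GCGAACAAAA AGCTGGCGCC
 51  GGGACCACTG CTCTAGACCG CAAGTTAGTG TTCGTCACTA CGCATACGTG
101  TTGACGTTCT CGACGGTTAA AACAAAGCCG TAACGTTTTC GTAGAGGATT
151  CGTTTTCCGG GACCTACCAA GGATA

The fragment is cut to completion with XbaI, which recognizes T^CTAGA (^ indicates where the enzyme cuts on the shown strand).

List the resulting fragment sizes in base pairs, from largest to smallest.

113, 62 bp

The XbaI site (TCTAGA) starts at position 62.
XbaI cuts after the first base of each site, so after position 62.
Linear molecule, 1 cut → 2 fragments:
  1–62 → 62 bp
  63–175 → 113 bp
Sorted largest to smallest: 113, 62 bp.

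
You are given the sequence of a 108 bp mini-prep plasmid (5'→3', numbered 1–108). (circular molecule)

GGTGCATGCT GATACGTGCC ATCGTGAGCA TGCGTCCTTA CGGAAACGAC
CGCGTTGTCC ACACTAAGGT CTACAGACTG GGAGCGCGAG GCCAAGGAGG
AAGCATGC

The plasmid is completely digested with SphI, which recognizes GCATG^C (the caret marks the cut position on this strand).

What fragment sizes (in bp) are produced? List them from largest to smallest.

SphI sites (GCATGC) start at positions 4, 28, 103.
SphI cuts after base 5 of each site (before the last base), so after positions 8, 32, 107.
Circular molecule, 3 cuts → 3 fragments:
  9–32 → 24 bp
  33–107 → 75 bp
  108–108 then 1–8 → 1 + 8 = 9 bp
Sorted largest to smallest: 75, 24, 9 bp.

75, 24, 9 bp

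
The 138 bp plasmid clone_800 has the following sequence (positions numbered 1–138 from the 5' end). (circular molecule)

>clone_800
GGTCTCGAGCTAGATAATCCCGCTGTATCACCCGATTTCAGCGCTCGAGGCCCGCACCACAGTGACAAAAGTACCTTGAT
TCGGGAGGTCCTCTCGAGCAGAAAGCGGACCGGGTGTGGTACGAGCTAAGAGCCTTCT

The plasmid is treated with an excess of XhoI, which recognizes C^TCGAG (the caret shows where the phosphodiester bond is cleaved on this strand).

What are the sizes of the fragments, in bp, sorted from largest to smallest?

XhoI sites (CTCGAG) start at positions 4, 44, 93.
XhoI cuts after the first base of each site, so after positions 4, 44, 93.
Circular molecule, 3 cuts → 3 fragments:
  5–44 → 40 bp
  45–93 → 49 bp
  94–138 then 1–4 → 45 + 4 = 49 bp
Sorted largest to smallest: 49, 49, 40 bp.

49, 49, 40 bp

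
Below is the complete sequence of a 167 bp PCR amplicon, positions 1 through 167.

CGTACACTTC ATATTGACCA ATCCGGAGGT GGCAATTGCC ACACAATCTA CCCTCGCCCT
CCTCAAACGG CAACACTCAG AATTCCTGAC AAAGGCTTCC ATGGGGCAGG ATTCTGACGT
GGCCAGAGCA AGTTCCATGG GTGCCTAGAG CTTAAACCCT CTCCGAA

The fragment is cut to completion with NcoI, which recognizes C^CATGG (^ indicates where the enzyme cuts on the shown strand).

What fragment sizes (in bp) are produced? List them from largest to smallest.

NcoI sites (CCATGG) start at positions 99, 135.
NcoI cuts after the first base of each site, so after positions 99, 135.
Linear molecule, 2 cuts → 3 fragments:
  1–99 → 99 bp
  100–135 → 36 bp
  136–167 → 32 bp
Sorted largest to smallest: 99, 36, 32 bp.

99, 36, 32 bp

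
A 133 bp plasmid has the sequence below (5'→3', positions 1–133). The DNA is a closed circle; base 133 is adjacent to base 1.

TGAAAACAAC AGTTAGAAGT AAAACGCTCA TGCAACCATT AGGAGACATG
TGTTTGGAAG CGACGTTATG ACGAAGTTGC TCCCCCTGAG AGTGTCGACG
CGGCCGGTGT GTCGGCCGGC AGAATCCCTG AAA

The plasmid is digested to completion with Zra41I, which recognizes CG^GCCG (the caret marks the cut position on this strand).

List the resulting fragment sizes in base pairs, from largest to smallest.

Zra41I sites (CGGCCG) start at positions 101, 113.
Zra41I cuts after base 2 of each site, so after positions 102, 114.
Circular molecule, 2 cuts → 2 fragments:
  103–114 → 12 bp
  115–133 then 1–102 → 19 + 102 = 121 bp
Sorted largest to smallest: 121, 12 bp.

121, 12 bp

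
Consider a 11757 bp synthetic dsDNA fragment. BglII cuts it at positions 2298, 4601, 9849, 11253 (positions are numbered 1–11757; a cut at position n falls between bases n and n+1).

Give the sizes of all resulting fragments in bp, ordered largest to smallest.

5248, 2303, 2298, 1404, 504 bp

Linear molecule, 4 cuts → 5 fragments:
  2298 − 0 = 2298 bp
  4601 − 2298 = 2303 bp
  9849 − 4601 = 5248 bp
  11253 − 9849 = 1404 bp
  11757 − 11253 = 504 bp
Sorted largest to smallest: 5248, 2303, 2298, 1404, 504 bp.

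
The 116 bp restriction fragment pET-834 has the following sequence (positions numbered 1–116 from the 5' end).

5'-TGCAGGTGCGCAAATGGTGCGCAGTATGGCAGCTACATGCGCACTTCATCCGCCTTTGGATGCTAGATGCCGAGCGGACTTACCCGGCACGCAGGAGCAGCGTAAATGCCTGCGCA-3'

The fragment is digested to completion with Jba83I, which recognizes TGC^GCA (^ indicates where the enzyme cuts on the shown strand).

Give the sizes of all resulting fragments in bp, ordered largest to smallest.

73, 20, 11, 9, 3 bp

Jba83I sites (TGCGCA) start at positions 7, 18, 38, 111.
Jba83I cuts after base 3 of each site, so after positions 9, 20, 40, 113.
Linear molecule, 4 cuts → 5 fragments:
  1–9 → 9 bp
  10–20 → 11 bp
  21–40 → 20 bp
  41–113 → 73 bp
  114–116 → 3 bp
Sorted largest to smallest: 73, 20, 11, 9, 3 bp.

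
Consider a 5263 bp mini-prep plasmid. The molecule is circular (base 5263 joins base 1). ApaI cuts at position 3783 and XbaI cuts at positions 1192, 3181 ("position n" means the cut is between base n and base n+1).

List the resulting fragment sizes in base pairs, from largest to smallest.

Combined cut positions (sorted): 1192, 3181, 3783.
Circular molecule, 3 cuts → 3 fragments:
  3181 − 1192 = 1989 bp
  3783 − 3181 = 602 bp
  wrap: 5263 − 3783 + 1192 = 2672 bp
Sorted largest to smallest: 2672, 1989, 602 bp.

2672, 1989, 602 bp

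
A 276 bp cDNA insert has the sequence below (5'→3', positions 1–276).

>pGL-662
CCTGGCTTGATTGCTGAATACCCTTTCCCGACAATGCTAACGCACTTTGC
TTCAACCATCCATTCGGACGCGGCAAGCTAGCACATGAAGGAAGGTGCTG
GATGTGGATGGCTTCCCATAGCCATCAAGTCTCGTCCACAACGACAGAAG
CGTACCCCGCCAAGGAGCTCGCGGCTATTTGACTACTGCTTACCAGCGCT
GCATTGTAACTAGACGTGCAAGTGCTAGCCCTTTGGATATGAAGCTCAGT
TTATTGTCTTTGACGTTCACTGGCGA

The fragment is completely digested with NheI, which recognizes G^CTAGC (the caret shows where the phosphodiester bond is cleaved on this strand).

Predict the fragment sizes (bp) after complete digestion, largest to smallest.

147, 77, 52 bp

NheI sites (GCTAGC) start at positions 77, 224.
NheI cuts after the first base of each site, so after positions 77, 224.
Linear molecule, 2 cuts → 3 fragments:
  1–77 → 77 bp
  78–224 → 147 bp
  225–276 → 52 bp
Sorted largest to smallest: 147, 77, 52 bp.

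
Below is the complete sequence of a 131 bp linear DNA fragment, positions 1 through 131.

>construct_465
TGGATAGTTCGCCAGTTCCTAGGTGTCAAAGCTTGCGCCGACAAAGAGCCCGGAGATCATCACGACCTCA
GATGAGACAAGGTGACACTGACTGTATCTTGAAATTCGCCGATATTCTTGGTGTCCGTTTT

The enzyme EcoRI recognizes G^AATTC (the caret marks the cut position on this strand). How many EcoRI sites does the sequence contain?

0

No occurrence of GAATTC is present in the sequence.
EcoRI does not cut: 0 sites.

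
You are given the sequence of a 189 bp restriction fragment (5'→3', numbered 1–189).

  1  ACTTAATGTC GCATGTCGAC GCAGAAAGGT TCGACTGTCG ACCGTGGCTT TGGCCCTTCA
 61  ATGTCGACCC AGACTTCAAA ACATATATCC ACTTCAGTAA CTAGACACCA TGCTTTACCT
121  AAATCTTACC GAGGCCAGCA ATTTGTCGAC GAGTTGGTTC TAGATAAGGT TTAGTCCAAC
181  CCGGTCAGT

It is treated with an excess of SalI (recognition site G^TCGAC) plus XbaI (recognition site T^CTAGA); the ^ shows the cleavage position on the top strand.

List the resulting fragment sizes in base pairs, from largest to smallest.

SalI sites (GTCGAC) start at positions 15, 37, 63, 145.
SalI cuts after the first base of each site, so after positions 15, 37, 63, 145.
The XbaI site (TCTAGA) starts at position 159.
XbaI cuts after the first base of each site, so after position 159.
Combined cut positions: 15, 37, 63, 145, 159.
Linear molecule, 5 cuts → 6 fragments:
  1–15 → 15 bp
  16–37 → 22 bp
  38–63 → 26 bp
  64–145 → 82 bp
  146–159 → 14 bp
  160–189 → 30 bp
Sorted largest to smallest: 82, 30, 26, 22, 15, 14 bp.

82, 30, 26, 22, 15, 14 bp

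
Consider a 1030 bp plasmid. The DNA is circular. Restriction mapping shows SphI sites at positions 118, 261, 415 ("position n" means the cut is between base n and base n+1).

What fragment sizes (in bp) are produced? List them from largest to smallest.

Circular molecule, 3 cuts → 3 fragments:
  261 − 118 = 143 bp
  415 − 261 = 154 bp
  wrap: 1030 − 415 + 118 = 733 bp
Sorted largest to smallest: 733, 154, 143 bp.

733, 154, 143 bp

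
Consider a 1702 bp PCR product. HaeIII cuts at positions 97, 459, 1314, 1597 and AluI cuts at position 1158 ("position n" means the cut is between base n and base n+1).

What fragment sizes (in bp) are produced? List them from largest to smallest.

Combined cut positions (sorted): 97, 459, 1158, 1314, 1597.
Linear molecule, 5 cuts → 6 fragments:
  97 − 0 = 97 bp
  459 − 97 = 362 bp
  1158 − 459 = 699 bp
  1314 − 1158 = 156 bp
  1597 − 1314 = 283 bp
  1702 − 1597 = 105 bp
Sorted largest to smallest: 699, 362, 283, 156, 105, 97 bp.

699, 362, 283, 156, 105, 97 bp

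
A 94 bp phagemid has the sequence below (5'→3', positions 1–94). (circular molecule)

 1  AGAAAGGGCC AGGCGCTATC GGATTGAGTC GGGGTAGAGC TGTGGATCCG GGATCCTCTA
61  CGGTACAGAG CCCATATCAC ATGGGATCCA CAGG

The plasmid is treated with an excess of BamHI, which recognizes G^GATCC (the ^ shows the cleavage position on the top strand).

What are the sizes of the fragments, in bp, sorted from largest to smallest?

BamHI sites (GGATCC) start at positions 44, 51, 84.
BamHI cuts after the first base of each site, so after positions 44, 51, 84.
Circular molecule, 3 cuts → 3 fragments:
  45–51 → 7 bp
  52–84 → 33 bp
  85–94 then 1–44 → 10 + 44 = 54 bp
Sorted largest to smallest: 54, 33, 7 bp.

54, 33, 7 bp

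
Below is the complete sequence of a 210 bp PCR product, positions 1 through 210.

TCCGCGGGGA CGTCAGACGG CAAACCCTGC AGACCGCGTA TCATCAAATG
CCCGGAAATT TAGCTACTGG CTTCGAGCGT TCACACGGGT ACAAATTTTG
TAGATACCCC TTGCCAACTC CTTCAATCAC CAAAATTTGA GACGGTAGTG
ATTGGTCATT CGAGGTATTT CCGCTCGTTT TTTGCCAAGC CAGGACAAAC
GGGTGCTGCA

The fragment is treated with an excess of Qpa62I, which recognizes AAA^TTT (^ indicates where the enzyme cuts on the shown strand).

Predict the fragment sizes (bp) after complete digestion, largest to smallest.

Qpa62I sites (AAATTT) start at positions 56, 93, 133.
Qpa62I cuts after base 3 of each site, so after positions 58, 95, 135.
Linear molecule, 3 cuts → 4 fragments:
  1–58 → 58 bp
  59–95 → 37 bp
  96–135 → 40 bp
  136–210 → 75 bp
Sorted largest to smallest: 75, 58, 40, 37 bp.

75, 58, 40, 37 bp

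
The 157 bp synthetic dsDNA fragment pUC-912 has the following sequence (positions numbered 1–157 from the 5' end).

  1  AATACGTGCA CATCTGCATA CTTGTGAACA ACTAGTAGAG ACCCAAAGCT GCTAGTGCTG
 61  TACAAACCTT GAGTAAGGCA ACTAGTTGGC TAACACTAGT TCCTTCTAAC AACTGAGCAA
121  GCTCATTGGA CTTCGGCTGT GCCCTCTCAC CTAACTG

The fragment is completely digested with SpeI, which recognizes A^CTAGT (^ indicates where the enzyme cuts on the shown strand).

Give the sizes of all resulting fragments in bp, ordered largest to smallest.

62, 50, 31, 14 bp

SpeI sites (ACTAGT) start at positions 31, 81, 95.
SpeI cuts after the first base of each site, so after positions 31, 81, 95.
Linear molecule, 3 cuts → 4 fragments:
  1–31 → 31 bp
  32–81 → 50 bp
  82–95 → 14 bp
  96–157 → 62 bp
Sorted largest to smallest: 62, 50, 31, 14 bp.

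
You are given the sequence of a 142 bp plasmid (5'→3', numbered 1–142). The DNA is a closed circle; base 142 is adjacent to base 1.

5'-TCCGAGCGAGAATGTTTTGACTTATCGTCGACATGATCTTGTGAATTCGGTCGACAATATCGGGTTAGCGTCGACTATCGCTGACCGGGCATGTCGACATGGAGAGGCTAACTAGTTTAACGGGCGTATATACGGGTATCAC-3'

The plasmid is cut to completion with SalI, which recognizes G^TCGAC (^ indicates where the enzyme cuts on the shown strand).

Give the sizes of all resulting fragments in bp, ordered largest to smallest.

SalI sites (GTCGAC) start at positions 27, 50, 70, 93.
SalI cuts after the first base of each site, so after positions 27, 50, 70, 93.
Circular molecule, 4 cuts → 4 fragments:
  28–50 → 23 bp
  51–70 → 20 bp
  71–93 → 23 bp
  94–142 then 1–27 → 49 + 27 = 76 bp
Sorted largest to smallest: 76, 23, 23, 20 bp.

76, 23, 23, 20 bp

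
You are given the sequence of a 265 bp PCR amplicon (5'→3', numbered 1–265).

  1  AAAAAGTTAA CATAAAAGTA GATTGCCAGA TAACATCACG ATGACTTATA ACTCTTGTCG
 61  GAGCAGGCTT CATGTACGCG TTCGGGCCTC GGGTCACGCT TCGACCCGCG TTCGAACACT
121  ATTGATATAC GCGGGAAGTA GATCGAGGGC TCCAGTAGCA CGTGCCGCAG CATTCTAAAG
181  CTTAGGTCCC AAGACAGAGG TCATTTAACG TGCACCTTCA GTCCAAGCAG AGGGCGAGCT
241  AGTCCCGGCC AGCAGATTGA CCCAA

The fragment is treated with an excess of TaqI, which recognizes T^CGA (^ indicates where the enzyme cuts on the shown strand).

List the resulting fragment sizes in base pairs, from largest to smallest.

122, 101, 31, 11 bp

TaqI sites (TCGA) start at positions 101, 112, 143.
TaqI cuts after the first base of each site, so after positions 101, 112, 143.
Linear molecule, 3 cuts → 4 fragments:
  1–101 → 101 bp
  102–112 → 11 bp
  113–143 → 31 bp
  144–265 → 122 bp
Sorted largest to smallest: 122, 101, 31, 11 bp.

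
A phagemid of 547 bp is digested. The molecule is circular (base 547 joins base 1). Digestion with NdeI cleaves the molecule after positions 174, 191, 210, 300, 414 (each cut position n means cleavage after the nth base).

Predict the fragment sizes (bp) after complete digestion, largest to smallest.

307, 114, 90, 19, 17 bp

Circular molecule, 5 cuts → 5 fragments:
  191 − 174 = 17 bp
  210 − 191 = 19 bp
  300 − 210 = 90 bp
  414 − 300 = 114 bp
  wrap: 547 − 414 + 174 = 307 bp
Sorted largest to smallest: 307, 114, 90, 19, 17 bp.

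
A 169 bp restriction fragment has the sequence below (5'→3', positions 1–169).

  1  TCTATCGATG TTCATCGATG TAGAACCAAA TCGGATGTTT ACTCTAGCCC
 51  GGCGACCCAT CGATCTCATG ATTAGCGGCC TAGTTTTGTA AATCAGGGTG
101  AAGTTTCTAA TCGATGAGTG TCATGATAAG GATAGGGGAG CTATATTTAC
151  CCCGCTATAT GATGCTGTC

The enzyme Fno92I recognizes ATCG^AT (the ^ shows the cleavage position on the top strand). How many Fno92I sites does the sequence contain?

ATCGAT occurs starting at positions 4, 14, 59, 110.
Fno92I cuts at 4 sites.

4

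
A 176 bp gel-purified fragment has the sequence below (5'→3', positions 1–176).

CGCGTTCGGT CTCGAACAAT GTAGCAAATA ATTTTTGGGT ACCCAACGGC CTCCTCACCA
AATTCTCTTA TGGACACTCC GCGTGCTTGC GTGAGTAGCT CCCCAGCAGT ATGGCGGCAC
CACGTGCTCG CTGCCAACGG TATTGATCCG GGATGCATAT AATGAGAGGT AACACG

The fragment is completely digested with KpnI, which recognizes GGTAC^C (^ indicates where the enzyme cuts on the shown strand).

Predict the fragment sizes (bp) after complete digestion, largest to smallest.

The KpnI site (GGTACC) starts at position 38.
KpnI cuts after base 5 of each site (before the last base), so after position 42.
Linear molecule, 1 cut → 2 fragments:
  1–42 → 42 bp
  43–176 → 134 bp
Sorted largest to smallest: 134, 42 bp.

134, 42 bp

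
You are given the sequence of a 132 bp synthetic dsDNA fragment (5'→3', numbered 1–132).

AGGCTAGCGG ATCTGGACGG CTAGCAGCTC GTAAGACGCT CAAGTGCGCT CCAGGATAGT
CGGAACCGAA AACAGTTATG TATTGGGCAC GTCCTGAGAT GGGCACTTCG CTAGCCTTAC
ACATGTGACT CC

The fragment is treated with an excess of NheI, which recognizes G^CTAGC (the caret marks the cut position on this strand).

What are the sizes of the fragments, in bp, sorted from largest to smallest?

NheI sites (GCTAGC) start at positions 3, 20, 110.
NheI cuts after the first base of each site, so after positions 3, 20, 110.
Linear molecule, 3 cuts → 4 fragments:
  1–3 → 3 bp
  4–20 → 17 bp
  21–110 → 90 bp
  111–132 → 22 bp
Sorted largest to smallest: 90, 22, 17, 3 bp.

90, 22, 17, 3 bp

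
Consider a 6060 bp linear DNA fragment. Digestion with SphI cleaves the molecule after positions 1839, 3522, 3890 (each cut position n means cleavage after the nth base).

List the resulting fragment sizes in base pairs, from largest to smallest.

Linear molecule, 3 cuts → 4 fragments:
  1839 − 0 = 1839 bp
  3522 − 1839 = 1683 bp
  3890 − 3522 = 368 bp
  6060 − 3890 = 2170 bp
Sorted largest to smallest: 2170, 1839, 1683, 368 bp.

2170, 1839, 1683, 368 bp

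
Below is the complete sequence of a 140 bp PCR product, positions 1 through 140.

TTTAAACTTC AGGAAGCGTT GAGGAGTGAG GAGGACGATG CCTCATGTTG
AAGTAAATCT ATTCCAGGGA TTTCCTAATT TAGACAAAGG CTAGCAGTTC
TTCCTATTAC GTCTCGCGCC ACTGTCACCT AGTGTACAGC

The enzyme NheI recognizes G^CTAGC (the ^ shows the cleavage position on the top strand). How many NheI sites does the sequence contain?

1

GCTAGC occurs starting at position 90.
NheI cuts at 1 site.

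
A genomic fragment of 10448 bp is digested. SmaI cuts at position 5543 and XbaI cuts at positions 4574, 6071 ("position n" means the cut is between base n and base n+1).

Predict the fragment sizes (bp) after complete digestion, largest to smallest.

Combined cut positions (sorted): 4574, 5543, 6071.
Linear molecule, 3 cuts → 4 fragments:
  4574 − 0 = 4574 bp
  5543 − 4574 = 969 bp
  6071 − 5543 = 528 bp
  10448 − 6071 = 4377 bp
Sorted largest to smallest: 4574, 4377, 969, 528 bp.

4574, 4377, 969, 528 bp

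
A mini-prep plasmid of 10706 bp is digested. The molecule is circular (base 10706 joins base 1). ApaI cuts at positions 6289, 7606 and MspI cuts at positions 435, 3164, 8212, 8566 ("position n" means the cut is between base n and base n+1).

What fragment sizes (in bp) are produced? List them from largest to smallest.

3125, 2729, 2575, 1317, 606, 354 bp

Combined cut positions (sorted): 435, 3164, 6289, 7606, 8212, 8566.
Circular molecule, 6 cuts → 6 fragments:
  3164 − 435 = 2729 bp
  6289 − 3164 = 3125 bp
  7606 − 6289 = 1317 bp
  8212 − 7606 = 606 bp
  8566 − 8212 = 354 bp
  wrap: 10706 − 8566 + 435 = 2575 bp
Sorted largest to smallest: 3125, 2729, 2575, 1317, 606, 354 bp.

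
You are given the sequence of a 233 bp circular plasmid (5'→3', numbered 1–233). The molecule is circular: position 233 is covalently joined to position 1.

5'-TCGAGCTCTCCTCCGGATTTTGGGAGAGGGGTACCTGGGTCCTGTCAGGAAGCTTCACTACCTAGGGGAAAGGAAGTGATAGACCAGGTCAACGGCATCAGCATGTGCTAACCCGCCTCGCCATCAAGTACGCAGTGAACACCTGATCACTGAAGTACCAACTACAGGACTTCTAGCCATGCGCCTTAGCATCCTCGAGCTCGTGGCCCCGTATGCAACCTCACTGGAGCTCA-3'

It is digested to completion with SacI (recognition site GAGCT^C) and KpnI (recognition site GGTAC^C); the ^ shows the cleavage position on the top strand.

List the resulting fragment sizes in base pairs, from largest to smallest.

SacI sites (GAGCTC) start at positions 3, 197, 227.
SacI cuts after base 5 of each site (before the last base), so after positions 7, 201, 231.
The KpnI site (GGTACC) starts at position 30.
KpnI cuts after base 5 of each site (before the last base), so after position 34.
Combined cut positions: 7, 34, 201, 231.
Circular molecule, 4 cuts → 4 fragments:
  8–34 → 27 bp
  35–201 → 167 bp
  202–231 → 30 bp
  232–233 then 1–7 → 2 + 7 = 9 bp
Sorted largest to smallest: 167, 30, 27, 9 bp.

167, 30, 27, 9 bp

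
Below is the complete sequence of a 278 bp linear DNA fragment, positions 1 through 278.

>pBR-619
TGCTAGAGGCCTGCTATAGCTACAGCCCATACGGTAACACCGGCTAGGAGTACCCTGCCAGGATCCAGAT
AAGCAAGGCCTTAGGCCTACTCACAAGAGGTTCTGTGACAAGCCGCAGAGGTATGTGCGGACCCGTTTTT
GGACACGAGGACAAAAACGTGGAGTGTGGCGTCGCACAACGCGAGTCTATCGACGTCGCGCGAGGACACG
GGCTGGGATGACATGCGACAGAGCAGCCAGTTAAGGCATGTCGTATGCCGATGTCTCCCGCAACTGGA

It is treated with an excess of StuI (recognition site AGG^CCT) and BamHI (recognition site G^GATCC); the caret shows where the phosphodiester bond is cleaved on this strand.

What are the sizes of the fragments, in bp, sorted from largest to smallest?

StuI sites (AGGCCT) start at positions 7, 76, 83.
StuI cuts after base 3 of each site, so after positions 9, 78, 85.
The BamHI site (GGATCC) starts at position 61.
BamHI cuts after the first base of each site, so after position 61.
Combined cut positions: 9, 61, 78, 85.
Linear molecule, 4 cuts → 5 fragments:
  1–9 → 9 bp
  10–61 → 52 bp
  62–78 → 17 bp
  79–85 → 7 bp
  86–278 → 193 bp
Sorted largest to smallest: 193, 52, 17, 9, 7 bp.

193, 52, 17, 9, 7 bp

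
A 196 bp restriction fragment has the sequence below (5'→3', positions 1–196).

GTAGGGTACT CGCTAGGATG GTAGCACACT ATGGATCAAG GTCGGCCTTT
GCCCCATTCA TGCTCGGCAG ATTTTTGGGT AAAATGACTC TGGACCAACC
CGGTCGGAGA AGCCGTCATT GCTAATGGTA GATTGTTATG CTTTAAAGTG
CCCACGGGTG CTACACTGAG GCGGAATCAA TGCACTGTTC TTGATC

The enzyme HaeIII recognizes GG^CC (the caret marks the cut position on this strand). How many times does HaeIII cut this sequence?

GGCC occurs starting at position 44.
HaeIII cuts at 1 site.

1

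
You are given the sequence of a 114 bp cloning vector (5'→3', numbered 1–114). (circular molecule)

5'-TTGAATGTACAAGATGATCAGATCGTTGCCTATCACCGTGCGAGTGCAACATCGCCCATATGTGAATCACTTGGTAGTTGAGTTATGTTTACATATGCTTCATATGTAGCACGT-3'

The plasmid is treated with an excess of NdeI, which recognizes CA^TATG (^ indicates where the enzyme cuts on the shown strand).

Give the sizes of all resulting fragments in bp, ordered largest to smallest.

NdeI sites (CATATG) start at positions 57, 92, 101.
NdeI cuts after base 2 of each site, so after positions 58, 93, 102.
Circular molecule, 3 cuts → 3 fragments:
  59–93 → 35 bp
  94–102 → 9 bp
  103–114 then 1–58 → 12 + 58 = 70 bp
Sorted largest to smallest: 70, 35, 9 bp.

70, 35, 9 bp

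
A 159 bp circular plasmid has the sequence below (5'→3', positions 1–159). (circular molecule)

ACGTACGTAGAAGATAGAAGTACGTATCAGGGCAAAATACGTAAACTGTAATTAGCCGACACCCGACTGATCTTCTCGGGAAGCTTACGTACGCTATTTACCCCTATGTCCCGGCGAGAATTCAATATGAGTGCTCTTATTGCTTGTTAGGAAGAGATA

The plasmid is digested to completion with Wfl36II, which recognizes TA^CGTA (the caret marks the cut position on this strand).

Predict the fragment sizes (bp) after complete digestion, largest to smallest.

77, 48, 17, 17 bp

Wfl36II sites (TACGTA) start at positions 4, 21, 38, 86.
Wfl36II cuts after base 2 of each site, so after positions 5, 22, 39, 87.
Circular molecule, 4 cuts → 4 fragments:
  6–22 → 17 bp
  23–39 → 17 bp
  40–87 → 48 bp
  88–159 then 1–5 → 72 + 5 = 77 bp
Sorted largest to smallest: 77, 48, 17, 17 bp.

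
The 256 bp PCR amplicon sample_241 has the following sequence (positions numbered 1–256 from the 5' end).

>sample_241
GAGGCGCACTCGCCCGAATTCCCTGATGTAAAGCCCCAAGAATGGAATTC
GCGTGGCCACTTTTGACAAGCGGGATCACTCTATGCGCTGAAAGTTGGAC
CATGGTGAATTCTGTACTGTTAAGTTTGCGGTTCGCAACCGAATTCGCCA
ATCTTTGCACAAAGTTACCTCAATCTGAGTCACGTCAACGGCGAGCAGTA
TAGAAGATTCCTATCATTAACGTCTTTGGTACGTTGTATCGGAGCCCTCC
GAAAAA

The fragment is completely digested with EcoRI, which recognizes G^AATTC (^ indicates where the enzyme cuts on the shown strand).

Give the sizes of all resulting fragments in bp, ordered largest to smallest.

115, 62, 34, 29, 16 bp

EcoRI sites (GAATTC) start at positions 16, 45, 107, 141.
EcoRI cuts after the first base of each site, so after positions 16, 45, 107, 141.
Linear molecule, 4 cuts → 5 fragments:
  1–16 → 16 bp
  17–45 → 29 bp
  46–107 → 62 bp
  108–141 → 34 bp
  142–256 → 115 bp
Sorted largest to smallest: 115, 62, 34, 29, 16 bp.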